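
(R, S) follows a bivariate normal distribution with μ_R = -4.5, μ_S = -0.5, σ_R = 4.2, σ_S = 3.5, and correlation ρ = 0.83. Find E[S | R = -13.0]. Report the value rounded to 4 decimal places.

The regression of S on R has slope ρ·σ_S/σ_R and passes through (μ_R, μ_S).
E[S | R=-13.0] = -0.5 + (0.83)·(3.5/4.2)·(-13.0 − (-4.5)) = -0.5 + (0.69167)·(-8.5) = -6.3792.

-6.3792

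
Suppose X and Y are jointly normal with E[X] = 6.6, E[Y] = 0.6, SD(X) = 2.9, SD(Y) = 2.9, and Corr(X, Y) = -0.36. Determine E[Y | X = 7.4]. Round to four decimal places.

0.3120

The regression of Y on X has slope ρ·σ_Y/σ_X and passes through (μ_X, μ_Y).
E[Y | X=7.4] = 0.6 + (-0.36)·(2.9/2.9)·(7.4 − (6.6)) = 0.6 + (-0.36)·(0.8) = 0.3120.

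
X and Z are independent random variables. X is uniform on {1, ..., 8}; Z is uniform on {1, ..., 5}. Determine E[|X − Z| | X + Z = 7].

13/5

Outcomes with X + Z = 7: (2,5), (3,4), (4,3), (5,2), (6,1), each with probability 1/40.
E[|X − Z| | X + Z = 7] = (3 + 1 + 1 + 3 + 5) / 5 = 13/5.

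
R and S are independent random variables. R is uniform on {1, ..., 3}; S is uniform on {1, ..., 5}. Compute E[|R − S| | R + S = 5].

P(R + S = 5) = 1/5.
Summing |R−S|·P(x,y) over outcomes with R + S = 5 gives 1/3.
E[|R − S| | R + S = 5] = (1/3) / (1/5) = 5/3.

5/3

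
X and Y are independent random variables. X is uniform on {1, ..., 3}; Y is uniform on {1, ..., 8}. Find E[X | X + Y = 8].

Outcomes with X + Y = 8: (1,7), (2,6), (3,5), each with probability 1/24.
E[X | X + Y = 8] = (1 + 2 + 3) / 3 = 2.

2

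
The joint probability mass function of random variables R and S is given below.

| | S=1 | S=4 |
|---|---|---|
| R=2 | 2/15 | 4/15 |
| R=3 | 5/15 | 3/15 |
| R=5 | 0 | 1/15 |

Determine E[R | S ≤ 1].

19/7

P(S ≤ 1) = 7/15.
Σ R·P over the event = 2·(2/15) + 3·(5/15) = 19/15.
E[R | S ≤ 1] = (19/15) / (7/15) = 19/7.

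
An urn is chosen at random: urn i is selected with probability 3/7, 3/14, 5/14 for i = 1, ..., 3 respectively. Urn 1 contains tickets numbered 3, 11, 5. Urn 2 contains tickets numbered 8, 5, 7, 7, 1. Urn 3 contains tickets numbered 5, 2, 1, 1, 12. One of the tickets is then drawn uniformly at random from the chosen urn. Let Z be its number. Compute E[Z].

E[Z | urn 1] = (3+11+5)/3 = 19/3.
E[Z | urn 2] = (8+5+7+7+1)/5 = 28/5.
E[Z | urn 3] = (5+2+1+1+12)/5 = 21/5.
E[Z] = (3/7)·(19/3) + (3/14)·(28/5) + (5/14)·(21/5) = 379/70.

379/70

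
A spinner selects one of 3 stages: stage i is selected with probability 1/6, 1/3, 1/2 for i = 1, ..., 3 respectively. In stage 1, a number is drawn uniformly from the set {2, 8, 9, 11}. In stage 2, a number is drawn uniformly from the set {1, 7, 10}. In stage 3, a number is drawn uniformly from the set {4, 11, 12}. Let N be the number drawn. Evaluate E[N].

31/4

E[N | stage 1] = (2+8+9+11)/4 = 15/2.
E[N | stage 2] = (1+7+10)/3 = 6.
E[N | stage 3] = (4+11+12)/3 = 9.
E[N] = (1/6)·(15/2) + (1/3)·(6) + (1/2)·(9) = 31/4.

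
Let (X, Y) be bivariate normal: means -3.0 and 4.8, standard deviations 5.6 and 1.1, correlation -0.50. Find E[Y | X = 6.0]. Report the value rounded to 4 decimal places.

3.9161

For a bivariate normal, E[Y | X=x] = μ_Y + ρ·(σ_Y/σ_X)·(x − μ_X).
E[Y | X=6.0] = 4.8 + (-0.50)·(1.1/5.6)·(6.0 − (-3.0)) = 4.8 + (-0.098214)·(9) = 3.9161.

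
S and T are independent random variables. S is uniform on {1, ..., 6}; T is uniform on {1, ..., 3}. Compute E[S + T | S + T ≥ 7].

23/3

Outcomes with S + T ≥ 7: (4,3), (5,2), (5,3), (6,1), (6,2), (6,3), each with probability 1/18.
E[S + T | S + T ≥ 7] = (7 + 7 + 8 + 7 + 8 + 9) / 6 = 23/3.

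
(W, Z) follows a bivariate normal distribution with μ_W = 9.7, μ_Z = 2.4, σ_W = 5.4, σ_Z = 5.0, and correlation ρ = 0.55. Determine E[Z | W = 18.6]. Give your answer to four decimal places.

The regression of Z on W has slope ρ·σ_Z/σ_W and passes through (μ_W, μ_Z).
E[Z | W=18.6] = 2.4 + (0.55)·(5.0/5.4)·(18.6 − (9.7)) = 2.4 + (0.50926)·(8.9) = 6.9324.

6.9324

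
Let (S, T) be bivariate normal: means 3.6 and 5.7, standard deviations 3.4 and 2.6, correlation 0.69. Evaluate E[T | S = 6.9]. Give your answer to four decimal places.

The regression of T on S has slope ρ·σ_T/σ_S and passes through (μ_S, μ_T).
E[T | S=6.9] = 5.7 + (0.69)·(2.6/3.4)·(6.9 − (3.6)) = 5.7 + (0.52765)·(3.3) = 7.4412.

7.4412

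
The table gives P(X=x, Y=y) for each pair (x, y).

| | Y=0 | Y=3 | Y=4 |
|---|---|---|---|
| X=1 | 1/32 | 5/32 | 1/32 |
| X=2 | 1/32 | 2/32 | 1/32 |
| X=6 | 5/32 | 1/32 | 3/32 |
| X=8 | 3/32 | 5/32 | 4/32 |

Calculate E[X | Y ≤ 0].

P(Y ≤ 0) = 5/16.
Σ X·P over the event = 1·(1/32) + 2·(1/32) + 6·(5/32) + 8·(3/32) = 57/32.
E[X | Y ≤ 0] = (57/32) / (5/16) = 57/10.

57/10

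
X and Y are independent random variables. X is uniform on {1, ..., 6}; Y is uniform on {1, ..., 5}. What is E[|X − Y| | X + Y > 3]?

P(X + Y > 3) = 9/10.
Summing |X−Y|·P(x,y) over outcomes with X + Y > 3 gives 53/30.
E[|X − Y| | X + Y > 3] = (53/30) / (9/10) = 53/27.

53/27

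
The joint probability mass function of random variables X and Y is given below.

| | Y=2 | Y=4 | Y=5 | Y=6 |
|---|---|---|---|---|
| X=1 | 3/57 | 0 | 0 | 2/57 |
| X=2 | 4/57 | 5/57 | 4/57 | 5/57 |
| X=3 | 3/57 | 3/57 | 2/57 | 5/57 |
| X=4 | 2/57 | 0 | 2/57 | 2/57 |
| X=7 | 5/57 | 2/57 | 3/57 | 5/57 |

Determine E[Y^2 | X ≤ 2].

20

P(X ≤ 2) = 23/57.
Σ Y^2·P over the event = 4·(3/57) + 36·(2/57) + 4·(4/57) + 16·(5/57) + 25·(4/57) + 36·(5/57) = 460/57.
E[Y^2 | X ≤ 2] = (460/57) / (23/57) = 20.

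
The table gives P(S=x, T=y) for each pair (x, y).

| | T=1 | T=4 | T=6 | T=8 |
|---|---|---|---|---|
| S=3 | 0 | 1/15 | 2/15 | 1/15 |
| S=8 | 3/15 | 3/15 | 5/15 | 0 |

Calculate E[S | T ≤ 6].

97/14

P(T ≤ 6) = 14/15.
Summing S·P(S=x,T=y) over the conditioning event gives 97/15.
E[S | T ≤ 6] = (97/15) / (14/15) = 97/14.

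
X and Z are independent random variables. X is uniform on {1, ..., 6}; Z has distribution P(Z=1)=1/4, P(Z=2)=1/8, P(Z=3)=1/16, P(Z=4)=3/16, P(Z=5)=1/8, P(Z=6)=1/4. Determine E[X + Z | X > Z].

P(X > Z) = 13/32.
Summing (X+Z)·P(x,y) over outcomes with X > Z gives 85/32.
E[X + Z | X > Z] = (85/32) / (13/32) = 85/13.

85/13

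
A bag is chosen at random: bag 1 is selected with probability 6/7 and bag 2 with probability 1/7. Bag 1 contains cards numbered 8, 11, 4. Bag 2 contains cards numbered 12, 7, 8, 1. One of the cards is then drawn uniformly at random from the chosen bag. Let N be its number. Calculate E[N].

53/7

E[N | bag 1] = (8+11+4)/3 = 23/3.
E[N | bag 2] = (12+7+8+1)/4 = 7.
By the law of total expectation,
E[N] = (6/7)·(23/3) + (1/7)·(7) = 53/7.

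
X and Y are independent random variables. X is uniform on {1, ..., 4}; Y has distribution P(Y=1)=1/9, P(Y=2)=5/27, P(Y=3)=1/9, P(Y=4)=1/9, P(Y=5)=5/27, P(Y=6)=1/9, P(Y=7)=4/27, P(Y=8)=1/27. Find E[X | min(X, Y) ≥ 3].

P(min(X, Y) ≥ 3) = 19/54.
Summing X·P(x,y) over outcomes with min(X, Y) ≥ 3 gives 133/108.
E[X | min(X, Y) ≥ 3] = (133/108) / (19/54) = 7/2.

7/2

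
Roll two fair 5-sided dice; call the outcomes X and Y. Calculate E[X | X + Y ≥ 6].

11/3

P(X + Y ≥ 6) = 3/5.
Summing X·P(x,y) over outcomes with X + Y ≥ 6 gives 11/5.
E[X | X + Y ≥ 6] = (11/5) / (3/5) = 11/3.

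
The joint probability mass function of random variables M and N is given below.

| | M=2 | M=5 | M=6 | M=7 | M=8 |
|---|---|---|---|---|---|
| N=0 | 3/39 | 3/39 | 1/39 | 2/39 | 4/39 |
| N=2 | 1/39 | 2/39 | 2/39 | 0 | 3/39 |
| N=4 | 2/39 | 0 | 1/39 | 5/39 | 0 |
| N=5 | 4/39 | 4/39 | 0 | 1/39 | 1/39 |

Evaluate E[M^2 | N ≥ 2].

418/13

P(N ≥ 2) = 2/3.
Summing M^2·P(M=x,N=y) over the conditioning event gives 836/39.
E[M^2 | N ≥ 2] = (836/39) / (2/3) = 418/13.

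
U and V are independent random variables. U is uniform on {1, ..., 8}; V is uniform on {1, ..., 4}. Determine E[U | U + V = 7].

Outcomes with U + V = 7: (3,4), (4,3), (5,2), (6,1), each with probability 1/32.
E[U | U + V = 7] = (3 + 4 + 5 + 6) / 4 = 9/2.

9/2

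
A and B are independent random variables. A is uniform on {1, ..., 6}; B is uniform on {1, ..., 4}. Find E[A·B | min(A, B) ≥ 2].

12

P(min(A, B) ≥ 2) = 5/8.
Summing AB·P(x,y) over outcomes with min(A, B) ≥ 2 gives 15/2.
E[A·B | min(A, B) ≥ 2] = (15/2) / (5/8) = 12.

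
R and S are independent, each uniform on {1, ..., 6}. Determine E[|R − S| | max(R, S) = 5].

Outcomes with max(R, S) = 5: (1,5), (2,5), (3,5), (4,5), (5,1), (5,2), (5,3), (5,4), (5,5), each with probability 1/36.
E[|R − S| | max(R, S) = 5] = (4 + 3 + 2 + 1 + 4 + 3 + 2 + 1 + 0) / 9 = 20/9.

20/9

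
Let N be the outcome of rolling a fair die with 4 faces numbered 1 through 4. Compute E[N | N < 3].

3/2

Given N < 3, N is equally likely to be any of {1, 2}.
E[N | N < 3] = (1 + 2) / 2 = 3/2.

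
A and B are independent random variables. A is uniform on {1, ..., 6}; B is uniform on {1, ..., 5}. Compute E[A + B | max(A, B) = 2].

10/3

P(max(A, B) = 2) = 1/10.
Summing (A+B)·P(x,y) over outcomes with max(A, B) = 2 gives 1/3.
E[A + B | max(A, B) = 2] = (1/3) / (1/10) = 10/3.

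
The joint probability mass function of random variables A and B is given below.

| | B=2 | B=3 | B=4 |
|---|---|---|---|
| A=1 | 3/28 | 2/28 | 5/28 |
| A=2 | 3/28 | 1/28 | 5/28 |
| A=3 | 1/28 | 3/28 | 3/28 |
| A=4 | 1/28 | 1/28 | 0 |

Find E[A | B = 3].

P(B = 3) = 1/4.
Σ A·P over the event = 1·(2/28) + 2·(1/28) + 3·(3/28) + 4·(1/28) = 17/28.
E[A | B = 3] = (17/28) / (1/4) = 17/7.

17/7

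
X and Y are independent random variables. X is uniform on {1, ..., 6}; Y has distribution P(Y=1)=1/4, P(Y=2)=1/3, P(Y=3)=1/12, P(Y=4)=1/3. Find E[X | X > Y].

P(X > Y) = 7/12.
Summing X·P(x,y) over outcomes with X > Y gives 191/72.
E[X | X > Y] = (191/72) / (7/12) = 191/42.

191/42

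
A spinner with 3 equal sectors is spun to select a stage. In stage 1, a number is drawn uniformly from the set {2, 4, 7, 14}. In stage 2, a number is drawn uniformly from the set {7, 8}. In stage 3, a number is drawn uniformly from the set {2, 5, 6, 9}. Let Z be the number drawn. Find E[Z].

79/12

E[Z | stage 1] = (2+4+7+14)/4 = 27/4.
E[Z | stage 2] = (7+8)/2 = 15/2.
E[Z | stage 3] = (2+5+6+9)/4 = 11/2.
By the law of total expectation,
E[Z] = (1/3)·(27/4) + (1/3)·(15/2) + (1/3)·(11/2) = 79/12.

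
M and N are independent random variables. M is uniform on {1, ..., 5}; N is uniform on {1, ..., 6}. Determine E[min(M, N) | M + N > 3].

67/27

P(M + N > 3) = 9/10.
Summing min(M,N)·P(x,y) over outcomes with M + N > 3 gives 67/30.
E[min(M, N) | M + N > 3] = (67/30) / (9/10) = 67/27.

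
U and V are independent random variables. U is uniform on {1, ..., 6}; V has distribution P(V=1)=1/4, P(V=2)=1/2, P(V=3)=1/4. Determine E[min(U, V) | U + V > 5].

13/6

P(U + V > 5) = 1/2.
Summing min(U,V)·P(x,y) over outcomes with U + V > 5 gives 13/12.
E[min(U, V) | U + V > 5] = (13/12) / (1/2) = 13/6.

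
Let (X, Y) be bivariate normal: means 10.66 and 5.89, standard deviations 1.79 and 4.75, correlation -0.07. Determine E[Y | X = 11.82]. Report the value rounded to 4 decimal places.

The regression of Y on X has slope ρ·σ_Y/σ_X and passes through (μ_X, μ_Y).
E[Y | X=11.82] = 5.89 + (-0.07)·(4.75/1.79)·(11.82 − (10.66)) = 5.89 + (-0.18575)·(1.16) = 5.6745.

5.6745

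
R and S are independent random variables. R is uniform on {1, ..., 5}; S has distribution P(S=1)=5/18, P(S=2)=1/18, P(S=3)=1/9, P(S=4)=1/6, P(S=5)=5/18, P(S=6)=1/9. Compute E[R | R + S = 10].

33/7

P(R + S = 10) = 7/90.
Summing R·P(x,y) over outcomes with R + S = 10 gives 11/30.
E[R | R + S = 10] = (11/30) / (7/90) = 33/7.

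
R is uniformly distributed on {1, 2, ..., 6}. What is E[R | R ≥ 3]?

9/2

Given R ≥ 3, R is equally likely to be any of {3, 4, 5, 6}.
E[R | R ≥ 3] = (3 + 4 + 5 + 6) / 4 = 9/2.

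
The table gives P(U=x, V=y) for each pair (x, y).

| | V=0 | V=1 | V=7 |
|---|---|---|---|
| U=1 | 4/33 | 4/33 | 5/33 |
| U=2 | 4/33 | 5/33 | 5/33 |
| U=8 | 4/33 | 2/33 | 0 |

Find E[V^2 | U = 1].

249/13

P(U = 1) = 13/33.
Σ V^2·P over the event = 0·(4/33) + 1·(4/33) + 49·(5/33) = 83/11.
E[V^2 | U = 1] = (83/11) / (13/33) = 249/13.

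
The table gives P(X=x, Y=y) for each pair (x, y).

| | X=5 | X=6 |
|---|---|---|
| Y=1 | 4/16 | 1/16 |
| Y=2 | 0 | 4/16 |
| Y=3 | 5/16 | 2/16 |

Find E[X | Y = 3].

37/7

P(Y = 3) = 7/16.
Σ X·P over the event = 5·(5/16) + 6·(2/16) = 37/16.
E[X | Y = 3] = (37/16) / (7/16) = 37/7.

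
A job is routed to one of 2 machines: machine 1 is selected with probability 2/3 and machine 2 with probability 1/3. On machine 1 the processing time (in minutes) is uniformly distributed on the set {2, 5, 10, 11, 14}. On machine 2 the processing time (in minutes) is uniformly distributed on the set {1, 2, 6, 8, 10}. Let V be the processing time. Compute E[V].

37/5

E[V | machine 1] = (2+5+10+11+14)/5 = 42/5.
E[V | machine 2] = (1+2+6+8+10)/5 = 27/5.
By the law of total expectation,
E[V] = (2/3)·(42/5) + (1/3)·(27/5) = 37/5.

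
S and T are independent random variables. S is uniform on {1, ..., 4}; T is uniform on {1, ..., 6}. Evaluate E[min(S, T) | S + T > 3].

P(S + T > 3) = 7/8.
Summing min(S,T)·P(x,y) over outcomes with S + T > 3 gives 47/24.
E[min(S, T) | S + T > 3] = (47/24) / (7/8) = 47/21.

47/21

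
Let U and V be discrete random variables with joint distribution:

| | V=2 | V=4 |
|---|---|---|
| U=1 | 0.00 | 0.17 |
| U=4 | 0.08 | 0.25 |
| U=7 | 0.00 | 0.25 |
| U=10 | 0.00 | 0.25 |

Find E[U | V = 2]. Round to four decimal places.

P(V = 2) = 0.08.
Σ U·P over the event = 4·(0.08) = 0.32.
E[U | V = 2] = (0.32) / (0.08) = 4.0000.

4.0000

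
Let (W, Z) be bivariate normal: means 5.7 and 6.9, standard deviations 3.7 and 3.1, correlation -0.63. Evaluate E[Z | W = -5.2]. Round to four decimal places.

E[Z | W=x] = μ_Z + ρ(σ_Z/σ_W)(x − μ_W) for jointly normal variables.
E[Z | W=-5.2] = 6.9 + (-0.63)·(3.1/3.7)·(-5.2 − (5.7)) = 6.9 + (-0.527838)·(-10.9) = 12.6534.

12.6534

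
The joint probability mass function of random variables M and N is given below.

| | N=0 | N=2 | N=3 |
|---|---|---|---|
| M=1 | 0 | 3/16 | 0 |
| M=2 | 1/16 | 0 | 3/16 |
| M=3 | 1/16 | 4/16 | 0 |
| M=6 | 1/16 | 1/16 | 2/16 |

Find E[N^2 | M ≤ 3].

55/12

P(M ≤ 3) = 3/4.
Σ N^2·P over the event = 4·(3/16) + 0·(1/16) + 9·(3/16) + 0·(1/16) + 4·(4/16) = 55/16.
E[N^2 | M ≤ 3] = (55/16) / (3/4) = 55/12.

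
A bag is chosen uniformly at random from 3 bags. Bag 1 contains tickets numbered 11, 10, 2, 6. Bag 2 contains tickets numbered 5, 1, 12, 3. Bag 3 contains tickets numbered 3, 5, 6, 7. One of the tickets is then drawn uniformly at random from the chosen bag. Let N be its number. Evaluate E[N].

E[N | bag 1] = (11+10+2+6)/4 = 29/4.
E[N | bag 2] = (5+1+12+3)/4 = 21/4.
E[N | bag 3] = (3+5+6+7)/4 = 21/4.
By the law of total expectation,
E[N] = (1/3)·(29/4) + (1/3)·(21/4) + (1/3)·(21/4) = 71/12.

71/12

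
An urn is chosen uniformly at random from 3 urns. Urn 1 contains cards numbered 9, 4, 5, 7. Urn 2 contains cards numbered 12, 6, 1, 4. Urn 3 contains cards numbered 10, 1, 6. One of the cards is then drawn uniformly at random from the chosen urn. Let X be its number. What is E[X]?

53/9

E[X | urn 1] = (9+4+5+7)/4 = 25/4.
E[X | urn 2] = (12+6+1+4)/4 = 23/4.
E[X | urn 3] = (10+1+6)/3 = 17/3.
By the law of total expectation,
E[X] = (1/3)·(25/4) + (1/3)·(23/4) + (1/3)·(17/3) = 53/9.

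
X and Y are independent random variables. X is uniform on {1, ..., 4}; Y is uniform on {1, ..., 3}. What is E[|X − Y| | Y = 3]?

1

P(Y = 3) = 1/3.
Summing |X−Y|·P(x,y) over outcomes with Y = 3 gives 1/3.
E[|X − Y| | Y = 3] = (1/3) / (1/3) = 1.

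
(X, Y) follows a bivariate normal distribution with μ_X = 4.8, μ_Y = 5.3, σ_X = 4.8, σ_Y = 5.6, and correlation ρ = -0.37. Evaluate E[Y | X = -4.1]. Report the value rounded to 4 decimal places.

For a bivariate normal, E[Y | X=x] = μ_Y + ρ·(σ_Y/σ_X)·(x − μ_X).
E[Y | X=-4.1] = 5.3 + (-0.37)·(5.6/4.8)·(-4.1 − (4.8)) = 5.3 + (-0.431667)·(-8.9) = 9.1418.

9.1418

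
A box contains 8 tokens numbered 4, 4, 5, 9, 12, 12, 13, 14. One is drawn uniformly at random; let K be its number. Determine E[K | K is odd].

9

P(K is odd) = 3/8.
Σ over the event: 5·1/8 + 9·1/8 + 13·1/8 = 27/8.
E[K | K is odd] = (27/8) / (3/8) = 9.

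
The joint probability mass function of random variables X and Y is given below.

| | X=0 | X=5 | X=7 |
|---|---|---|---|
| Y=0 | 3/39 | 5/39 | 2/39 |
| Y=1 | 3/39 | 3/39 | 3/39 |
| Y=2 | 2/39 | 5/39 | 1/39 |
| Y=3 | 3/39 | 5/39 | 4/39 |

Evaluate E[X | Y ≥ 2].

P(Y ≥ 2) = 20/39.
Σ X·P over the event = 0·(2/39) + 0·(3/39) + 5·(5/39) + 5·(5/39) + 7·(1/39) + 7·(4/39) = 85/39.
E[X | Y ≥ 2] = (85/39) / (20/39) = 17/4.

17/4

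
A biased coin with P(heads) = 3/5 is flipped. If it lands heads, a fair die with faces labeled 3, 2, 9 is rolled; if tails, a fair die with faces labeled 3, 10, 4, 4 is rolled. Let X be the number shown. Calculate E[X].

E[X | heads] = (3+2+9)/3 = 14/3.
E[X | tails] = (3+10+4+4)/4 = 21/4.
E[X] = (3/5)·(14/3) + (2/5)·(21/4) = 49/10.

49/10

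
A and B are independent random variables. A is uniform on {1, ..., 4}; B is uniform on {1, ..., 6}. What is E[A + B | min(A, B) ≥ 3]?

P(min(A, B) ≥ 3) = 1/3.
Summing (A+B)·P(x,y) over outcomes with min(A, B) ≥ 3 gives 8/3.
E[A + B | min(A, B) ≥ 3] = (8/3) / (1/3) = 8.

8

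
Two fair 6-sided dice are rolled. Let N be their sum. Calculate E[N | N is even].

P(N is even) = 1/2.
Σ over the event: 2·1/36 + 4·1/12 + 6·5/36 + 8·5/36 + 10·1/12 + 12·1/36 = 7/2.
E[N | N is even] = (7/2) / (1/2) = 7.

7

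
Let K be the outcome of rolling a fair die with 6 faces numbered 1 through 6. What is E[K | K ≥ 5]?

11/2

Given K ≥ 5, K is equally likely to be any of {5, 6}.
E[K | K ≥ 5] = (5 + 6) / 2 = 11/2.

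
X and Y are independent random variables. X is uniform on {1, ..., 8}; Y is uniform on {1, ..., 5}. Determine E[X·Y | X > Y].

P(X > Y) = 5/8.
Summing XY·P(x,y) over outcomes with X > Y gives 10.
E[X·Y | X > Y] = (10) / (5/8) = 16.

16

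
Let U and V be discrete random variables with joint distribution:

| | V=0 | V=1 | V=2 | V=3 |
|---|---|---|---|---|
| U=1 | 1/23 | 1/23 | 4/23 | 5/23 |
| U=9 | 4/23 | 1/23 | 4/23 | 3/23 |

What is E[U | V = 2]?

P(V = 2) = 8/23.
Σ U·P over the event = 1·(4/23) + 9·(4/23) = 40/23.
E[U | V = 2] = (40/23) / (8/23) = 5.

5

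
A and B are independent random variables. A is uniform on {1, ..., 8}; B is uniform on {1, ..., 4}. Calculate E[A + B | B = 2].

Outcomes with B = 2: (1,2), (2,2), (3,2), (4,2), (5,2), (6,2), (7,2), (8,2), each with probability 1/32.
E[A + B | B = 2] = (3 + 4 + 5 + 6 + 7 + 8 + 9 + 10) / 8 = 13/2.

13/2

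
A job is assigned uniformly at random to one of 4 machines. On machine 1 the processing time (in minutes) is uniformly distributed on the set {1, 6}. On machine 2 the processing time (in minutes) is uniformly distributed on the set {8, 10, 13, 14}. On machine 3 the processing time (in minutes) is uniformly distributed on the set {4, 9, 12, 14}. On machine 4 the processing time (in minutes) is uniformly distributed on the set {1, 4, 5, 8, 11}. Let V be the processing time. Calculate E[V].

303/40

E[V | machine 1] = (1+6)/2 = 7/2.
E[V | machine 2] = (8+10+13+14)/4 = 45/4.
E[V | machine 3] = (4+9+12+14)/4 = 39/4.
E[V | machine 4] = (1+4+5+8+11)/5 = 29/5.
By the law of total expectation,
E[V] = (1/4)·(7/2) + (1/4)·(45/4) + (1/4)·(39/4) + (1/4)·(29/5) = 303/40.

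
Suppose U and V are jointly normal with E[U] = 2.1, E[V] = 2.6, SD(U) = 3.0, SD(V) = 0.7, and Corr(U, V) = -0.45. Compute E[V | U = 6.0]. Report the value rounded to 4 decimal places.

For a bivariate normal, E[V | U=x] = μ_V + ρ·(σ_V/σ_U)·(x − μ_U).
E[V | U=6.0] = 2.6 + (-0.45)·(0.7/3.0)·(6.0 − (2.1)) = 2.6 + (-0.105)·(3.9) = 2.1905.

2.1905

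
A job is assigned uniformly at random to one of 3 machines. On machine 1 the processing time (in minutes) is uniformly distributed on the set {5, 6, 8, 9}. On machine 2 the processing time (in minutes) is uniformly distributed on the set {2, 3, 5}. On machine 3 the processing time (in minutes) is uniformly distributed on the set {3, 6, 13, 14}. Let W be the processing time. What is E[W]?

58/9

E[W | machine 1] = (5+6+8+9)/4 = 7.
E[W | machine 2] = (2+3+5)/3 = 10/3.
E[W | machine 3] = (3+6+13+14)/4 = 9.
E[W] = (1/3)·(7) + (1/3)·(10/3) + (1/3)·(9) = 58/9.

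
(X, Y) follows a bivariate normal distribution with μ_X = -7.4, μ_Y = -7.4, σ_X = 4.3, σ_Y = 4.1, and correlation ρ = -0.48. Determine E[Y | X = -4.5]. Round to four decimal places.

For a bivariate normal, E[Y | X=x] = μ_Y + ρ·(σ_Y/σ_X)·(x − μ_X).
E[Y | X=-4.5] = -7.4 + (-0.48)·(4.1/4.3)·(-4.5 − (-7.4)) = -7.4 + (-0.457674)·(2.9) = -8.7273.

-8.7273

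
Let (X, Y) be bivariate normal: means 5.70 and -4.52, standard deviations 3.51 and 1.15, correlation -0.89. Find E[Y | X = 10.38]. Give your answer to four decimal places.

-5.8847

E[Y | X=x] = μ_Y + ρ(σ_Y/σ_X)(x − μ_X) for jointly normal variables.
E[Y | X=10.38] = -4.52 + (-0.89)·(1.15/3.51)·(10.38 − (5.70)) = -4.52 + (-0.2916)·(4.68) = -5.8847.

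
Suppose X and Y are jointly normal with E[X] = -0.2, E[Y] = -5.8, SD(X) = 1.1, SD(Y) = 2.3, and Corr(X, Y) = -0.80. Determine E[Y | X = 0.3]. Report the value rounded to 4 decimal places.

-6.6364

E[Y | X=x] = μ_Y + ρ(σ_Y/σ_X)(x − μ_X) for jointly normal variables.
E[Y | X=0.3] = -5.8 + (-0.80)·(2.3/1.1)·(0.3 − (-0.2)) = -5.8 + (-1.6727)·(0.5) = -6.6364.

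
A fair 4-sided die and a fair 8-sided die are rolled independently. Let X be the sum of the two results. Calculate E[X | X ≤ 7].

46/9

P(X ≤ 7) = 9/16.
Σ over the event: 2·1/32 + 3·1/16 + 4·3/32 + 5·1/8 + 6·1/8 + 7·1/8 = 23/8.
E[X | X ≤ 7] = (23/8) / (9/16) = 46/9.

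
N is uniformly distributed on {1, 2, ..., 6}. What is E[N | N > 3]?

5

Given N > 3, N is equally likely to be any of {4, 5, 6}.
E[N | N > 3] = (4 + 5 + 6) / 3 = 5.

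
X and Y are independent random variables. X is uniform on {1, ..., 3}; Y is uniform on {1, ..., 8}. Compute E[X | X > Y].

Outcomes with X > Y: (2,1), (3,1), (3,2), each with probability 1/24.
E[X | X > Y] = (2 + 3 + 3) / 3 = 8/3.

8/3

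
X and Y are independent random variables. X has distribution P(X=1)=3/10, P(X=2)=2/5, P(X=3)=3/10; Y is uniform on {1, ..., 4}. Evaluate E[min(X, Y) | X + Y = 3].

P(X + Y = 3) = 7/40.
Summing min(X,Y)·P(x,y) over outcomes with X + Y = 3 gives 7/40.
E[min(X, Y) | X + Y = 3] = (7/40) / (7/40) = 1.

1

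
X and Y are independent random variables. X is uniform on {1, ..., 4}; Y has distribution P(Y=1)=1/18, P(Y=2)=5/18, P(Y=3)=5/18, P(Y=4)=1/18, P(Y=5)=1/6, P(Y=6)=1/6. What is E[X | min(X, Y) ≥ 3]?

7/2

P(min(X, Y) ≥ 3) = 1/3.
Summing X·P(x,y) over outcomes with min(X, Y) ≥ 3 gives 7/6.
E[X | min(X, Y) ≥ 3] = (7/6) / (1/3) = 7/2.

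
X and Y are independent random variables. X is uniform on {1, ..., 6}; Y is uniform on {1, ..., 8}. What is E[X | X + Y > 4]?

79/21

P(X + Y > 4) = 7/8.
Summing X·P(x,y) over outcomes with X + Y > 4 gives 79/24.
E[X | X + Y > 4] = (79/24) / (7/8) = 79/21.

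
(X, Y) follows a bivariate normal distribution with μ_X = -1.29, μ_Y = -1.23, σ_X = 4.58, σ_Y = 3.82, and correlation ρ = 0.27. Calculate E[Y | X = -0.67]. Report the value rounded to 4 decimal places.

E[Y | X=x] = μ_Y + ρ(σ_Y/σ_X)(x − μ_X) for jointly normal variables.
E[Y | X=-0.67] = -1.23 + (0.27)·(3.82/4.58)·(-0.67 − (-1.29)) = -1.23 + (0.2252)·(0.62) = -1.0904.

-1.0904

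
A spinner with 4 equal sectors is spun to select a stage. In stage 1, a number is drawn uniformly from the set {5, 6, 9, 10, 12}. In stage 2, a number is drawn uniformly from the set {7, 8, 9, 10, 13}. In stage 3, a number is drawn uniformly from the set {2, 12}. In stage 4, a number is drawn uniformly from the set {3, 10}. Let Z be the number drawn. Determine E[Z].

E[Z | stage 1] = (5+6+9+10+12)/5 = 42/5.
E[Z | stage 2] = (7+8+9+10+13)/5 = 47/5.
E[Z | stage 3] = (2+12)/2 = 7.
E[Z | stage 4] = (3+10)/2 = 13/2.
By the law of total expectation,
E[Z] = (1/4)·(42/5) + (1/4)·(47/5) + (1/4)·(7) + (1/4)·(13/2) = 313/40.

313/40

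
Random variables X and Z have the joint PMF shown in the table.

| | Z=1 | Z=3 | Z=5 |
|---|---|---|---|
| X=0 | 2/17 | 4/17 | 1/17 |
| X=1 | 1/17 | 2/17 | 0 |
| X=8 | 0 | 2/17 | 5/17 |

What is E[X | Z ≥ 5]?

20/3

P(Z ≥ 5) = 6/17.
Summing X·P(X=x,Z=y) over the conditioning event gives 40/17.
E[X | Z ≥ 5] = (40/17) / (6/17) = 20/3.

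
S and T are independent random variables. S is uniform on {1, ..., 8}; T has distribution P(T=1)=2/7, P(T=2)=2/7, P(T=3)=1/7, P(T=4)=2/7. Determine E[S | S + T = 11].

22/3

P(S + T = 11) = 3/56.
Summing S·P(x,y) over outcomes with S + T = 11 gives 11/28.
E[S | S + T = 11] = (11/28) / (3/56) = 22/3.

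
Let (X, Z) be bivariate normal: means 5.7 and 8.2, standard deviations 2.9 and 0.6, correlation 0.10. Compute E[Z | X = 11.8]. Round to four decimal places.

E[Z | X=x] = μ_Z + ρ(σ_Z/σ_X)(x − μ_X) for jointly normal variables.
E[Z | X=11.8] = 8.2 + (0.10)·(0.6/2.9)·(11.8 − (5.7)) = 8.2 + (0.02069)·(6.1) = 8.3262.

8.3262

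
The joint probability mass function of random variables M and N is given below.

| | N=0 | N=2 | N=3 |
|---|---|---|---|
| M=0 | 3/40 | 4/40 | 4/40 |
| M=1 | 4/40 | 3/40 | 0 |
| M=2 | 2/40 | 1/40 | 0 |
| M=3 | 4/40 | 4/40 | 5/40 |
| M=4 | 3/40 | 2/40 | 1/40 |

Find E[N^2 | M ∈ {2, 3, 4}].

P(M ∈ {2, 3, 4}) = 11/20.
Σ N^2·P over the event = 0·(2/40) + 4·(1/40) + 0·(4/40) + 4·(4/40) + 9·(5/40) + 0·(3/40) + 4·(2/40) + 9·(1/40) = 41/20.
E[N^2 | M ∈ {2, 3, 4}] = (41/20) / (11/20) = 41/11.

41/11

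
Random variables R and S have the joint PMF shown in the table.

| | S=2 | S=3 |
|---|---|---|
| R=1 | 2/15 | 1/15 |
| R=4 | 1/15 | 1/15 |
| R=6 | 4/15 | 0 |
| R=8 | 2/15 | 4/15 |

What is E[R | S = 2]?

46/9

P(S = 2) = 3/5.
Σ R·P over the event = 1·(2/15) + 4·(1/15) + 6·(4/15) + 8·(2/15) = 46/15.
E[R | S = 2] = (46/15) / (3/5) = 46/9.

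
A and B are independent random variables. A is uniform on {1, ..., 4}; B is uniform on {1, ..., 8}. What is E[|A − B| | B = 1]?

3/2

P(B = 1) = 1/8.
Summing |A−B|·P(x,y) over outcomes with B = 1 gives 3/16.
E[|A − B| | B = 1] = (3/16) / (1/8) = 3/2.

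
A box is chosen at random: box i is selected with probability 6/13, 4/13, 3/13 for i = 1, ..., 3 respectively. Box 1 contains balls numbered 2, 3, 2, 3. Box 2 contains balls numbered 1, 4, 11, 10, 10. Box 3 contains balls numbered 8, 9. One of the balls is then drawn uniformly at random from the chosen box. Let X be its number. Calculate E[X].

E[X | box 1] = (2+3+2+3)/4 = 5/2.
E[X | box 2] = (1+4+11+10+10)/5 = 36/5.
E[X | box 3] = (8+9)/2 = 17/2.
E[X] = (6/13)·(5/2) + (4/13)·(36/5) + (3/13)·(17/2) = 693/130.

693/130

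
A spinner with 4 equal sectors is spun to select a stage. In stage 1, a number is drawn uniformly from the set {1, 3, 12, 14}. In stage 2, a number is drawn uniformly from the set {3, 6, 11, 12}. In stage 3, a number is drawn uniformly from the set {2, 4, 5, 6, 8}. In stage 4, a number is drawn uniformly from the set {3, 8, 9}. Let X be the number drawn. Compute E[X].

E[X | stage 1] = (1+3+12+14)/4 = 15/2.
E[X | stage 2] = (3+6+11+12)/4 = 8.
E[X | stage 3] = (2+4+5+6+8)/5 = 5.
E[X | stage 4] = (3+8+9)/3 = 20/3.
E[X] = (1/4)·(15/2) + (1/4)·(8) + (1/4)·(5) + (1/4)·(20/3) = 163/24.

163/24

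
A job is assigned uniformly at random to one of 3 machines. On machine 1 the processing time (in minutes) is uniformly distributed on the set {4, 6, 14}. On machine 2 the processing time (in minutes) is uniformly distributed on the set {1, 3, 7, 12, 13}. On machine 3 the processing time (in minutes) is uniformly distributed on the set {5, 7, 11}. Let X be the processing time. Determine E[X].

E[X | machine 1] = (4+6+14)/3 = 8.
E[X | machine 2] = (1+3+7+12+13)/5 = 36/5.
E[X | machine 3] = (5+7+11)/3 = 23/3.
E[X] = (1/3)·(8) + (1/3)·(36/5) + (1/3)·(23/3) = 343/45.

343/45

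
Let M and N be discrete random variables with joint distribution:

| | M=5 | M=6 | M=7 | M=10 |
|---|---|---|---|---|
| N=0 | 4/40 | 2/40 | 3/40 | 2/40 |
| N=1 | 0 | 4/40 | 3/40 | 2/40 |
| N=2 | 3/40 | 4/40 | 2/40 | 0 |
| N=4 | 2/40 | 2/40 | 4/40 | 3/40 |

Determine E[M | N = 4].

80/11

P(N = 4) = 11/40.
Σ M·P over the event = 5·(2/40) + 6·(2/40) + 7·(4/40) + 10·(3/40) = 2.
E[M | N = 4] = (2) / (11/40) = 80/11.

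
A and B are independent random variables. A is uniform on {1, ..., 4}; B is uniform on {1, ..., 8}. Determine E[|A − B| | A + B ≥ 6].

35/11

P(A + B ≥ 6) = 11/16.
Summing |A−B|·P(x,y) over outcomes with A + B ≥ 6 gives 35/16.
E[|A − B| | A + B ≥ 6] = (35/16) / (11/16) = 35/11.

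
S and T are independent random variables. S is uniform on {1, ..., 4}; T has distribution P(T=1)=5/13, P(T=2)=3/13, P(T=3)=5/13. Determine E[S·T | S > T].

147/26

P(S > T) = 1/2.
Summing ST·P(x,y) over outcomes with S > T gives 147/52.
E[S·T | S > T] = (147/52) / (1/2) = 147/26.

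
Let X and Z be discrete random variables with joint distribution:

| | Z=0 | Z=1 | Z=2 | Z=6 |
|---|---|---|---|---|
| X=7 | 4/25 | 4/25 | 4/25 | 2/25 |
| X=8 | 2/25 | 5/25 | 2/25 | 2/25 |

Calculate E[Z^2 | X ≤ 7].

46/7

P(X ≤ 7) = 14/25.
Σ Z^2·P over the event = 0·(4/25) + 1·(4/25) + 4·(4/25) + 36·(2/25) = 92/25.
E[Z^2 | X ≤ 7] = (92/25) / (14/25) = 46/7.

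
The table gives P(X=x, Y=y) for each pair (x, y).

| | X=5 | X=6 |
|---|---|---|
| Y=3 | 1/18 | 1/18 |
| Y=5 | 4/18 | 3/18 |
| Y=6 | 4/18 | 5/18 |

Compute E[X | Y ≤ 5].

49/9

P(Y ≤ 5) = 1/2.
Summing X·P(X=x,Y=y) over the conditioning event gives 49/18.
E[X | Y ≤ 5] = (49/18) / (1/2) = 49/9.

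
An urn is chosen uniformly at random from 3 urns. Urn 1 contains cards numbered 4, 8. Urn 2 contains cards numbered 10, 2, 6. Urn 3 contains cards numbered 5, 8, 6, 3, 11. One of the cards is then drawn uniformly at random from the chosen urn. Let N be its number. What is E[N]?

31/5

E[N | urn 1] = (4+8)/2 = 6.
E[N | urn 2] = (10+2+6)/3 = 6.
E[N | urn 3] = (5+8+6+3+11)/5 = 33/5.
By the law of total expectation,
E[N] = (1/3)·(6) + (1/3)·(6) + (1/3)·(33/5) = 31/5.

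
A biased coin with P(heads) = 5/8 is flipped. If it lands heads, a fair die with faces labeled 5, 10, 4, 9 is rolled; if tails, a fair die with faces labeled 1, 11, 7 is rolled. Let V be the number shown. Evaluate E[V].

27/4

E[V | heads] = (5+10+4+9)/4 = 7.
E[V | tails] = (1+11+7)/3 = 19/3.
E[V] = (5/8)·(7) + (3/8)·(19/3) = 27/4.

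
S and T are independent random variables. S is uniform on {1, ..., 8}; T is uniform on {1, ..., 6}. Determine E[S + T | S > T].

79/9

P(S > T) = 9/16.
Summing (S+T)·P(x,y) over outcomes with S > T gives 79/16.
E[S + T | S > T] = (79/16) / (9/16) = 79/9.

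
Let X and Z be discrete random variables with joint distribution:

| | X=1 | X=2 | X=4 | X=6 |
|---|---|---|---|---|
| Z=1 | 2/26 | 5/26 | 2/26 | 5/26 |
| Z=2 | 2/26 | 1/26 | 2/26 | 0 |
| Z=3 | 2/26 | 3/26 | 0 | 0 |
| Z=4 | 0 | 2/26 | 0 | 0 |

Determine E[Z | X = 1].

2

P(X = 1) = 3/13.
Σ Z·P over the event = 1·(2/26) + 2·(2/26) + 3·(2/26) = 6/13.
E[Z | X = 1] = (6/13) / (3/13) = 2.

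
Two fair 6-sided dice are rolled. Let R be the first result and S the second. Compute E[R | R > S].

P(R > S) = 5/12.
Summing R·P(x,y) over outcomes with R > S gives 35/18.
E[R | R > S] = (35/18) / (5/12) = 14/3.

14/3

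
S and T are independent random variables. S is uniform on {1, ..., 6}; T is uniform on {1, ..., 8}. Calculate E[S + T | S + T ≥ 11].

Outcomes with S + T ≥ 11: (3,8), (4,7), (4,8), (5,6), (5,7), (5,8), (6,5), (6,6), (6,7), (6,8), each with probability 1/48.
E[S + T | S + T ≥ 11] = (11 + 11 + 12 + 11 + 12 + 13 + 11 + 12 + 13 + 14) / 10 = 12.

12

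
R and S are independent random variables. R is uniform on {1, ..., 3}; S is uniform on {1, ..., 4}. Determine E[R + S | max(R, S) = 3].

24/5

P(max(R, S) = 3) = 5/12.
Summing (R+S)·P(x,y) over outcomes with max(R, S) = 3 gives 2.
E[R + S | max(R, S) = 3] = (2) / (5/12) = 24/5.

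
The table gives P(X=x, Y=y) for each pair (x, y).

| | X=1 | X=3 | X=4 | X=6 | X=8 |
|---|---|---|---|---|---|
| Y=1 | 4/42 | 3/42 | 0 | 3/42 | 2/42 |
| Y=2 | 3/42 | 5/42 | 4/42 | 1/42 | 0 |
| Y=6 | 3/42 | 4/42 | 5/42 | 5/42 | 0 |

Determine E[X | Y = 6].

65/17

P(Y = 6) = 17/42.
Summing X·P(X=x,Y=y) over the conditioning event gives 65/42.
E[X | Y = 6] = (65/42) / (17/42) = 65/17.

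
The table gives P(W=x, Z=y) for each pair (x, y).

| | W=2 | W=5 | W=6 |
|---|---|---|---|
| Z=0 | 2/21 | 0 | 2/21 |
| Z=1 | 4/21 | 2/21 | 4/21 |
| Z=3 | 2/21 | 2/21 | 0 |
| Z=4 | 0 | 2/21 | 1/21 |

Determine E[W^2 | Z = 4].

P(Z = 4) = 1/7.
Σ W^2·P over the event = 25·(2/21) + 36·(1/21) = 86/21.
E[W^2 | Z = 4] = (86/21) / (1/7) = 86/3.

86/3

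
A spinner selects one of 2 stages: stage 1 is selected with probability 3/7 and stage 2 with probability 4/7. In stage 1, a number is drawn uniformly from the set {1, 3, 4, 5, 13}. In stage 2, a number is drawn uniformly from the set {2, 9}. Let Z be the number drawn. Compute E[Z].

188/35

E[Z | stage 1] = (1+3+4+5+13)/5 = 26/5.
E[Z | stage 2] = (2+9)/2 = 11/2.
E[Z] = (3/7)·(26/5) + (4/7)·(11/2) = 188/35.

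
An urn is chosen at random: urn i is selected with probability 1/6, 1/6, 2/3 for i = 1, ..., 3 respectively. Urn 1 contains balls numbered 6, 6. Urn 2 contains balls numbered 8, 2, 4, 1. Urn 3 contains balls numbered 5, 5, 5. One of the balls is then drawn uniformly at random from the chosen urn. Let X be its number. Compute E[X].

E[X | urn 1] = (6+6)/2 = 6.
E[X | urn 2] = (8+2+4+1)/4 = 15/4.
E[X | urn 3] = (5+5+5)/3 = 5.
E[X] = (1/6)·(6) + (1/6)·(15/4) + (2/3)·(5) = 119/24.

119/24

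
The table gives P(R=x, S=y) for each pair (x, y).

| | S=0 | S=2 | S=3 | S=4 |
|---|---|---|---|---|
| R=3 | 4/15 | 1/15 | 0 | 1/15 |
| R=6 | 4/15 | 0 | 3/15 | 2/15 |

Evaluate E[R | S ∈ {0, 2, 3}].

19/4

P(S ∈ {0, 2, 3}) = 4/5.
Σ R·P over the event = 3·(4/15) + 3·(1/15) + 6·(4/15) + 6·(3/15) = 19/5.
E[R | S ∈ {0, 2, 3}] = (19/5) / (4/5) = 19/4.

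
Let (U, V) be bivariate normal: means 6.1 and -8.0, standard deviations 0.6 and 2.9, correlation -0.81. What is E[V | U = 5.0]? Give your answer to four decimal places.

E[V | U=x] = μ_V + ρ(σ_V/σ_U)(x − μ_U) for jointly normal variables.
E[V | U=5.0] = -8.0 + (-0.81)·(2.9/0.6)·(5.0 − (6.1)) = -8.0 + (-3.915)·(-1.1) = -3.6935.

-3.6935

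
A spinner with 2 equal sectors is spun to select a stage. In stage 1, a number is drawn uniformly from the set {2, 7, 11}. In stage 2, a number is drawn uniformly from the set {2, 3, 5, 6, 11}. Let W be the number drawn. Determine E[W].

E[W | stage 1] = (2+7+11)/3 = 20/3.
E[W | stage 2] = (2+3+5+6+11)/5 = 27/5.
By the law of total expectation,
E[W] = (1/2)·(20/3) + (1/2)·(27/5) = 181/30.

181/30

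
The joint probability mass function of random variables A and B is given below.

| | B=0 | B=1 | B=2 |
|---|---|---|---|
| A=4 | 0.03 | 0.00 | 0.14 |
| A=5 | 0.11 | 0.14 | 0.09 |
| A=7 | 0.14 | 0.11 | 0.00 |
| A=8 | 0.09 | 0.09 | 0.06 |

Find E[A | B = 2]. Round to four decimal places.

P(B = 2) = 0.29.
Σ A·P over the event = 4·(0.14) + 5·(0.09) + 8·(0.06) = 1.49.
E[A | B = 2] = (1.49) / (0.29) = 5.1379.

5.1379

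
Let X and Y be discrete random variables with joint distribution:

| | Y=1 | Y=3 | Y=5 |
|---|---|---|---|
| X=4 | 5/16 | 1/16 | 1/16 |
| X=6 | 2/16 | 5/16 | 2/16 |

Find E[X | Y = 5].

16/3

P(Y = 5) = 3/16.
Σ X·P over the event = 4·(1/16) + 6·(2/16) = 1.
E[X | Y = 5] = (1) / (3/16) = 16/3.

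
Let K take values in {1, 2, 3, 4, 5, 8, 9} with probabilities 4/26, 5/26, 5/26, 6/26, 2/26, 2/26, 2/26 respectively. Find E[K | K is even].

50/13

P(K is even) = 1/2.
Σ over the event: 2·5/26 + 4·3/13 + 8·1/13 = 25/13.
E[K | K is even] = (25/13) / (1/2) = 50/13.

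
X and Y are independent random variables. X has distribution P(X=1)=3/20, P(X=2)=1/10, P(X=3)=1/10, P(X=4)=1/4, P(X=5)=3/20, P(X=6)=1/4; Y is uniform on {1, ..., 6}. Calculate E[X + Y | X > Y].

429/58

P(X > Y) = 29/60.
Summing (X+Y)·P(x,y) over outcomes with X > Y gives 143/40.
E[X + Y | X > Y] = (143/40) / (29/60) = 429/58.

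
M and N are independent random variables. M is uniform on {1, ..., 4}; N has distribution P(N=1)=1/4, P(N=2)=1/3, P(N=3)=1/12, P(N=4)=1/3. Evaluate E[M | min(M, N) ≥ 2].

P(min(M, N) ≥ 2) = 9/16.
Summing M·P(x,y) over outcomes with min(M, N) ≥ 2 gives 27/16.
E[M | min(M, N) ≥ 2] = (27/16) / (9/16) = 3.

3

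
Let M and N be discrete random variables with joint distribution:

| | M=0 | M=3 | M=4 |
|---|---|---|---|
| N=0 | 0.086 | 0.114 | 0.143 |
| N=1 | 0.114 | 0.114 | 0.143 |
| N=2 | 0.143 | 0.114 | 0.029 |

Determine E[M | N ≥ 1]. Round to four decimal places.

2.0883

P(N ≥ 1) = 0.657.
Σ M·P over the event = 0·(0.114) + 0·(0.143) + 3·(0.114) + 3·(0.114) + 4·(0.143) + 4·(0.029) = 1.372.
E[M | N ≥ 1] = (1.372) / (0.657) = 2.0883.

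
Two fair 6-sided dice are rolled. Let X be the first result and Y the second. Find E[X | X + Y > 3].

P(X + Y > 3) = 11/12.
Summing X·P(x,y) over outcomes with X + Y > 3 gives 61/18.
E[X | X + Y > 3] = (61/18) / (11/12) = 122/33.

122/33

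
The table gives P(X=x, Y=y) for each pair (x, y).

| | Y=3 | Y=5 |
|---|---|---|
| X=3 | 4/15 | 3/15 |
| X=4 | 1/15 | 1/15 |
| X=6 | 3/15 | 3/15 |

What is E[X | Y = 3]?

17/4

P(Y = 3) = 8/15.
Σ X·P over the event = 3·(4/15) + 4·(1/15) + 6·(3/15) = 34/15.
E[X | Y = 3] = (34/15) / (8/15) = 17/4.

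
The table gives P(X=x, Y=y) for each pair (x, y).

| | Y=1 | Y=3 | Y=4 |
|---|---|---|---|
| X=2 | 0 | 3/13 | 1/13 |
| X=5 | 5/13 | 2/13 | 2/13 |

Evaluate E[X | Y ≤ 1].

P(Y ≤ 1) = 5/13.
Σ X·P over the event = 5·(5/13) = 25/13.
E[X | Y ≤ 1] = (25/13) / (5/13) = 5.

5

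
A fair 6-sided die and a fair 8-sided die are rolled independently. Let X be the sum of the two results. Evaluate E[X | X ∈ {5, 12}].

P(X ∈ {5, 12}) = 7/48.
Σ over the event: 5·1/12 + 12·1/16 = 7/6.
E[X | X ∈ {5, 12}] = (7/6) / (7/48) = 8.

8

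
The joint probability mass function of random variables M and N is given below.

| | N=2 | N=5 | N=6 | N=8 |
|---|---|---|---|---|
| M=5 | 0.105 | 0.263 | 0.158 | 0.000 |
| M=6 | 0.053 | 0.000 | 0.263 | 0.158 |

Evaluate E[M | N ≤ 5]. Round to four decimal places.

5.1259

P(N ≤ 5) = 0.421.
Σ M·P over the event = 5·(0.105) + 5·(0.263) + 6·(0.053) = 2.158.
E[M | N ≤ 5] = (2.158) / (0.421) = 5.1259.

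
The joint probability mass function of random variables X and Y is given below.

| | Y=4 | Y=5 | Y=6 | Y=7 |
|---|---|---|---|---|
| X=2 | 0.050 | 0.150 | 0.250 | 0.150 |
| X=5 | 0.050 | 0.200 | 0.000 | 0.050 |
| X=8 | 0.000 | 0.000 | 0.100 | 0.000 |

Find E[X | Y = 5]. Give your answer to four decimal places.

P(Y = 5) = 0.350.
Summing X·P(X=x,Y=y) over the conditioning event gives 1.300.
E[X | Y = 5] = (1.300) / (0.350) = 3.7143.

3.7143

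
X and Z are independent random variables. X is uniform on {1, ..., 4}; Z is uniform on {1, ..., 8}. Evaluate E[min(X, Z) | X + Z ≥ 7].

49/18

P(X + Z ≥ 7) = 9/16.
Summing min(X,Z)·P(x,y) over outcomes with X + Z ≥ 7 gives 49/32.
E[min(X, Z) | X + Z ≥ 7] = (49/32) / (9/16) = 49/18.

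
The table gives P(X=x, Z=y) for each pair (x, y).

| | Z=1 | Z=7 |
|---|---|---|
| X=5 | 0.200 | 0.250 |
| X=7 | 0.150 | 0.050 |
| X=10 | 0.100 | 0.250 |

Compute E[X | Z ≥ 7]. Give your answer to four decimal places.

7.4545

P(Z ≥ 7) = 0.550.
Σ X·P over the event = 5·(0.250) + 7·(0.050) + 10·(0.250) = 4.100.
E[X | Z ≥ 7] = (4.100) / (0.550) = 7.4545.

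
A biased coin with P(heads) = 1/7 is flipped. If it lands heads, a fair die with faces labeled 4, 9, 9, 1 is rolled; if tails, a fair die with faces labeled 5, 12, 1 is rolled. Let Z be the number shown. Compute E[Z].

E[Z | heads] = (4+9+9+1)/4 = 23/4.
E[Z | tails] = (5+12+1)/3 = 6.
E[Z] = (1/7)·(23/4) + (6/7)·(6) = 167/28.

167/28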